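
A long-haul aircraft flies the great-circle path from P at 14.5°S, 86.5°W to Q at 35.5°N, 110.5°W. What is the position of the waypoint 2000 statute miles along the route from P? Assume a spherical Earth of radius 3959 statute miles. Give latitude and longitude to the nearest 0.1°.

≈ 12.1°N, 98.1°W

Convert each endpoint to a unit vector on the sphere (x = cos φ cos λ, y = cos φ sin λ, z = sin φ).
The central angle between the endpoints is δ = arccos(p₁·p₂) ≈ 0.959 rad (54.9°). The total great-circle distance is δ·R ≈ 0.959 × 3959 ≈ 3795 mi, so the target fraction is f = 2000/3795 ≈ 0.527.
Interpolate at f ≈ 0.527 with slerp weights a = sin((1−f)δ)/sin δ ≈ 0.535, b = sin(fδ)/sin δ ≈ 0.591.
p = a·p₁ + b·p₂ ≈ (-0.137, -0.968, 0.209); φ = arcsin(p_z) ≈ 12.09°, λ = atan2(p_y, p_x) ≈ -98.05°.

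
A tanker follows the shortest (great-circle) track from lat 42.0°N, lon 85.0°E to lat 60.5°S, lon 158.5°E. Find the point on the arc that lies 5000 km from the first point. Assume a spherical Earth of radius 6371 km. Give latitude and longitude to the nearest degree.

The haversine formula gives a central angle δ ≈ 2.070 rad (118.6°) between the endpoints. The total great-circle distance is δ·R ≈ 2.070 × 6371 ≈ 13186 km, so the target fraction is f = 5000/13186 ≈ 0.379.
Interpolate at f ≈ 0.379 with slerp weights a = sin((1−f)δ)/sin δ ≈ 1.093, b = sin(fδ)/sin δ ≈ 0.805.
p = a·p₁ + b·p₂ ≈ (-0.298, 0.954, 0.031); φ = arcsin(p_z) ≈ 1.76°, λ = atan2(p_y, p_x) ≈ 107.34°.

≈ lat 2°N, lon 107°E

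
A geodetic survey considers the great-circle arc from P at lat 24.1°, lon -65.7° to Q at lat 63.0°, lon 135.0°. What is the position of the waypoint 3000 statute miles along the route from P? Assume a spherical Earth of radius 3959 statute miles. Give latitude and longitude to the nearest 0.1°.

The haversine formula gives a central angle δ ≈ 1.595 rad (91.4°) between the endpoints. The total great-circle distance is δ·R ≈ 1.595 × 3959 ≈ 6313 mi, so the target fraction is f = 3000/6313 ≈ 0.475.
Interpolate at f ≈ 0.475 with slerp weights a = sin((1−f)δ)/sin δ ≈ 0.743, b = sin(fδ)/sin δ ≈ 0.687.
p = a·p₁ + b·p₂ ≈ (0.058, -0.397, 0.916); φ = arcsin(p_z) ≈ 66.33°, λ = atan2(p_y, p_x) ≈ -81.65°.

≈ lat 66.3°, lon -81.6°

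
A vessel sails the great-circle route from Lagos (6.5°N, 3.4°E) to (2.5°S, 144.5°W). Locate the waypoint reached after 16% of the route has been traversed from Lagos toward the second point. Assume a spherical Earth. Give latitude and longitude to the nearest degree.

≈ (8°N, 20°W)

Convert each endpoint to a unit vector on the sphere (x = cos φ cos λ, y = cos φ sin λ, z = sin φ).
The central angle between the endpoints is δ = arccos(p₁·p₂) ≈ 2.579 rad (147.8°).
Interpolate at f = 0.16 with slerp weights a = sin((1−f)δ)/sin δ ≈ 1.552, b = sin(fδ)/sin δ ≈ 0.752.
p = a·p₁ + b·p₂ ≈ (0.928, -0.345, 0.143); φ = arcsin(p_z) ≈ 8.21°, λ = atan2(p_y, p_x) ≈ -20.38°.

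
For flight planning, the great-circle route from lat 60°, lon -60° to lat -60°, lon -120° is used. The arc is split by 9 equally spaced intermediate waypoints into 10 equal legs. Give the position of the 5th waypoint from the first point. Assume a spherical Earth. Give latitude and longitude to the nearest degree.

The haversine formula gives a central angle δ ≈ 2.246 rad (128.7°) between the endpoints.
Interpolate at f = 5/10 with slerp weights a = sin((1−f)δ)/sin δ ≈ 1.155, b = sin(fδ)/sin δ ≈ 1.155.
p = a·p₁ + b·p₂ ≈ (0.000, -1.000, 0.000); φ = arcsin(p_z) ≈ 0.00°, λ = atan2(p_y, p_x) ≈ -90.00°.

≈ lat 0°, lon -90°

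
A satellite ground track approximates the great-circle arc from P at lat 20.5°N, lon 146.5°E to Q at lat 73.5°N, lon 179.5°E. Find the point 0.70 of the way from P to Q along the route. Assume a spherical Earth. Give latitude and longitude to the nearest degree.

≈ lat 59°N, lon 160°E

Write both endpoints as unit vectors p₁, p₂ with components (cos φ cos λ, cos φ sin λ, sin φ).
The central angle between the endpoints is δ = arccos(p₁·p₂) ≈ 0.978 rad (56.0°).
Interpolate at f = 0.70 with slerp weights a = sin((1−f)δ)/sin δ ≈ 0.349, b = sin(fδ)/sin δ ≈ 0.762.
p = a·p₁ + b·p₂ ≈ (-0.489, 0.182, 0.853); φ = arcsin(p_z) ≈ 58.55°, λ = atan2(p_y, p_x) ≈ 159.57°.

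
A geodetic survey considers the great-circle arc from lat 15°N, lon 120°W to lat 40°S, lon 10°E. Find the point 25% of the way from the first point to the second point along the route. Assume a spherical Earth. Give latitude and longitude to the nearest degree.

From cos δ = sin φ₁ sin φ₂ + cos φ₁ cos φ₂ cos Δλ, the central angle is δ ≈ 2.268 rad (129.9°).
Interpolate at f = 0.25 with slerp weights a = sin((1−f)δ)/sin δ ≈ 1.293, b = sin(fδ)/sin δ ≈ 0.700.
p = a·p₁ + b·p₂ ≈ (-0.096, -0.989, -0.116); φ = arcsin(p_z) ≈ -6.64°, λ = atan2(p_y, p_x) ≈ -95.55°.

≈ lat 7°S, lon 96°W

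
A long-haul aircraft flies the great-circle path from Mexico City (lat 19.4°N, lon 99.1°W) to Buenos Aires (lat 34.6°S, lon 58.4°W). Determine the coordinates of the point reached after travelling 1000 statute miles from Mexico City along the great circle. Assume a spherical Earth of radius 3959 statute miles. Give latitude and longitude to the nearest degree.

Convert each endpoint to a unit vector on the sphere (x = cos φ cos λ, y = cos φ sin λ, z = sin φ).
The central angle between the endpoints is δ = arccos(p₁·p₂) ≈ 1.159 rad (66.4°). The total great-circle distance is δ·R ≈ 1.159 × 3959 ≈ 4590 mi, so the target fraction is f = 1000/4590 ≈ 0.218.
Interpolate at f ≈ 0.218 with slerp weights a = sin((1−f)δ)/sin δ ≈ 0.859, b = sin(fδ)/sin δ ≈ 0.273.
p = a·p₁ + b·p₂ ≈ (-0.011, -0.991, 0.131); φ = arcsin(p_z) ≈ 7.50°, λ = atan2(p_y, p_x) ≈ -90.61°.

≈ lat 8°N, lon 91°W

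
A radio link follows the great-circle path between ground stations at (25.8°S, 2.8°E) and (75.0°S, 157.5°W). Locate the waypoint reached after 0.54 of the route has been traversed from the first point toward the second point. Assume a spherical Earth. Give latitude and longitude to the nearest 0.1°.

Convert each endpoint to a unit vector on the sphere (x = cos φ cos λ, y = cos φ sin λ, z = sin φ).
The central angle between the endpoints is δ = arccos(p₁·p₂) ≈ 1.368 rad (78.4°).
Interpolate at f = 0.54 with slerp weights a = sin((1−f)δ)/sin δ ≈ 0.601, b = sin(fδ)/sin δ ≈ 0.688.
p = a·p₁ + b·p₂ ≈ (0.376, -0.042, -0.926); φ = arcsin(p_z) ≈ -67.77°, λ = atan2(p_y, p_x) ≈ -6.32°.

≈ (67.8°S, 6.3°W)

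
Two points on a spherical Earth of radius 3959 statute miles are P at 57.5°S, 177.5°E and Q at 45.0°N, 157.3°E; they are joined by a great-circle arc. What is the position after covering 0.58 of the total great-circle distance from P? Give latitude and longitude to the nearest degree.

The haversine formula gives a central angle δ ≈ 1.813 rad (103.9°) between the endpoints.
Interpolate at f = 0.58 with slerp weights a = sin((1−f)δ)/sin δ ≈ 0.711, b = sin(fδ)/sin δ ≈ 0.894.
p = a·p₁ + b·p₂ ≈ (-0.965, 0.261, 0.033); φ = arcsin(p_z) ≈ 1.89°, λ = atan2(p_y, p_x) ≈ 164.88°.

≈ 2°N, 165°E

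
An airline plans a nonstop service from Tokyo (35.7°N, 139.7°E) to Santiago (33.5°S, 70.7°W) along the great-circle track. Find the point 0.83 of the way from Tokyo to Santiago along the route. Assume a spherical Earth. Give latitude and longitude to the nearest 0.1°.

≈ 24.0°S, 98.9°W

Convert each endpoint to a unit vector on the sphere (x = cos φ cos λ, y = cos φ sin λ, z = sin φ).
The central angle between the endpoints is δ = arccos(p₁·p₂) ≈ 2.705 rad (155.0°).
Interpolate at f = 0.83 with slerp weights a = sin((1−f)δ)/sin δ ≈ 1.049, b = sin(fδ)/sin δ ≈ 1.847.
p = a·p₁ + b·p₂ ≈ (-0.141, -0.902, -0.407); φ = arcsin(p_z) ≈ -24.02°, λ = atan2(p_y, p_x) ≈ -98.87°.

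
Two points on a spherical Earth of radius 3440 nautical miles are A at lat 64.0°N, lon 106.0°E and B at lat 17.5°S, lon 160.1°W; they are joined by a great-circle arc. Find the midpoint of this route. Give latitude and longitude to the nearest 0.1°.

Write both endpoints as unit vectors p₁, p₂ with components (cos φ cos λ, cos φ sin λ, sin φ).
The central angle between the endpoints is δ = arccos(p₁·p₂) ≈ 1.874 rad (107.4°).
Interpolate at f = 1/2 with slerp weights a = sin((1−f)δ)/sin δ ≈ 0.844, b = sin(fδ)/sin δ ≈ 0.844.
p = a·p₁ + b·p₂ ≈ (-0.859, 0.082, 0.505); φ = arcsin(p_z) ≈ 30.33°, λ = atan2(p_y, p_x) ≈ 174.57°.

≈ lat 30.3°N, lon 174.6°E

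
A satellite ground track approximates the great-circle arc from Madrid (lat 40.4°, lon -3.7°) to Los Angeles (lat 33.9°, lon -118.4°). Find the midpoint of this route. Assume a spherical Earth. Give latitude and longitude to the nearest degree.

≈ lat 54°, lon -65°

Convert each endpoint to a unit vector on the sphere (x = cos φ cos λ, y = cos φ sin λ, z = sin φ).
The central angle between the endpoints is δ = arccos(p₁·p₂) ≈ 1.473 rad (84.4°).
Interpolate at f = 1/2 with slerp weights a = sin((1−f)δ)/sin δ ≈ 0.675, b = sin(fδ)/sin δ ≈ 0.675.
p = a·p₁ + b·p₂ ≈ (0.246, -0.526, 0.814); φ = arcsin(p_z) ≈ 54.49°, λ = atan2(p_y, p_x) ≈ -64.89°.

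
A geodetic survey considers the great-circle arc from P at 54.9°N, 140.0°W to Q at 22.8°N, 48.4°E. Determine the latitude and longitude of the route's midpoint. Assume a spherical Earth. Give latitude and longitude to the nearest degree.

≈ 73°N, 62°E

Convert each endpoint to a unit vector on the sphere (x = cos φ cos λ, y = cos φ sin λ, z = sin φ).
The central angle between the endpoints is δ = arccos(p₁·p₂) ≈ 1.780 rad (102.0°).
Interpolate at f = 1/2 with slerp weights a = sin((1−f)δ)/sin δ ≈ 0.794, b = sin(fδ)/sin δ ≈ 0.794.
p = a·p₁ + b·p₂ ≈ (0.136, 0.254, 0.958); φ = arcsin(p_z) ≈ 73.25°, λ = atan2(p_y, p_x) ≈ 61.78°.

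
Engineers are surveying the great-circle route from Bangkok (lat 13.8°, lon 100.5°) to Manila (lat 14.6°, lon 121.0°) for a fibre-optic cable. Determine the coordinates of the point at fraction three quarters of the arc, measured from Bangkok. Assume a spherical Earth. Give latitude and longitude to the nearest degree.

Write both endpoints as unit vectors p₁, p₂ with components (cos φ cos λ, cos φ sin λ, sin φ).
The central angle between the endpoints is δ = arccos(p₁·p₂) ≈ 0.347 rad (19.9°).
Interpolate at f = 3/4 with slerp weights a = sin((1−f)δ)/sin δ ≈ 0.255, b = sin(fδ)/sin δ ≈ 0.757.
p = a·p₁ + b·p₂ ≈ (-0.422, 0.871, 0.252); φ = arcsin(p_z) ≈ 14.57°, λ = atan2(p_y, p_x) ≈ 115.86°.

≈ lat 15°, lon 116°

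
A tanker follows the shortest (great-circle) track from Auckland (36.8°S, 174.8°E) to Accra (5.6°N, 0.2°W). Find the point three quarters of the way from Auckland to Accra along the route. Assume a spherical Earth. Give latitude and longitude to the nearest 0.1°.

Write both endpoints as unit vectors p₁, p₂ with components (cos φ cos λ, cos φ sin λ, sin φ).
The central angle between the endpoints is δ = arccos(p₁·p₂) ≈ 2.591 rad (148.5°).
Interpolate at f = 3/4 with slerp weights a = sin((1−f)δ)/sin δ ≈ 1.154, b = sin(fδ)/sin δ ≈ 1.781.
p = a·p₁ + b·p₂ ≈ (0.852, 0.078, -0.517); φ = arcsin(p_z) ≈ -31.16°, λ = atan2(p_y, p_x) ≈ 5.20°.

≈ 31.2°S, 5.2°E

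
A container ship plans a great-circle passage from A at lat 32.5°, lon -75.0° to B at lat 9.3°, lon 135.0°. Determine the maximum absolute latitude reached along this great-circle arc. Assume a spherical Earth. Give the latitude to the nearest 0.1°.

The great circle lies in the plane with unit normal n̂ = (p₁ × p₂)/|p₁ × p₂|.
Here n̂_z ≈ -0.538; the vertex latitude is φ_max = arccos|n̂_z| ≈ 57.4°.

≈ 57.4°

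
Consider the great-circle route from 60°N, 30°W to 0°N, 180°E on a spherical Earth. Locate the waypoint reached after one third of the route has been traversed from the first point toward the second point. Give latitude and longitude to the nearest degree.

≈ 69°N, 130°W

Convert each endpoint to a unit vector on the sphere (x = cos φ cos λ, y = cos φ sin λ, z = sin φ).
The central angle between the endpoints is δ = arccos(p₁·p₂) ≈ 2.019 rad (115.7°).
Interpolate at f = 1/3 with slerp weights a = sin((1−f)δ)/sin δ ≈ 1.081, b = sin(fδ)/sin δ ≈ 0.691.
p = a·p₁ + b·p₂ ≈ (-0.223, -0.270, 0.937); φ = arcsin(p_z) ≈ 69.48°, λ = atan2(p_y, p_x) ≈ -129.54°.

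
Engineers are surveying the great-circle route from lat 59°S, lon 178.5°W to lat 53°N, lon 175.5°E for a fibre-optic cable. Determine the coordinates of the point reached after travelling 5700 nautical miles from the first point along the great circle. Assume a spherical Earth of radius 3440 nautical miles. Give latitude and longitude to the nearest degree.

≈ lat 36°N, lon 177°E

Write both endpoints as unit vectors p₁, p₂ with components (cos φ cos λ, cos φ sin λ, sin φ).
The central angle between the endpoints is δ = arccos(p₁·p₂) ≈ 1.957 rad (112.1°). The total great-circle distance is δ·R ≈ 1.957 × 3440 ≈ 6731 nmi, so the target fraction is f = 5700/6731 ≈ 0.847.
Interpolate at f ≈ 0.847 with slerp weights a = sin((1−f)δ)/sin δ ≈ 0.319, b = sin(fδ)/sin δ ≈ 1.075.
p = a·p₁ + b·p₂ ≈ (-0.809, 0.046, 0.586); φ = arcsin(p_z) ≈ 35.85°, λ = atan2(p_y, p_x) ≈ 176.71°.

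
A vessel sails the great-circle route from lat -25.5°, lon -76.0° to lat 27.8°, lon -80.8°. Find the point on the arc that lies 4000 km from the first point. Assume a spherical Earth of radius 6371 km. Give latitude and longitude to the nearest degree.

≈ lat 10°, lon -79°

Write both endpoints as unit vectors p₁, p₂ with components (cos φ cos λ, cos φ sin λ, sin φ).
The central angle between the endpoints is δ = arccos(p₁·p₂) ≈ 0.934 rad (53.5°). The total great-circle distance is δ·R ≈ 0.934 × 6371 ≈ 5949 km, so the target fraction is f = 4000/5949 ≈ 0.672.
Interpolate at f ≈ 0.672 with slerp weights a = sin((1−f)δ)/sin δ ≈ 0.375, b = sin(fδ)/sin δ ≈ 0.731.
p = a·p₁ + b·p₂ ≈ (0.185, -0.966, 0.180); φ = arcsin(p_z) ≈ 10.34°, λ = atan2(p_y, p_x) ≈ -79.15°.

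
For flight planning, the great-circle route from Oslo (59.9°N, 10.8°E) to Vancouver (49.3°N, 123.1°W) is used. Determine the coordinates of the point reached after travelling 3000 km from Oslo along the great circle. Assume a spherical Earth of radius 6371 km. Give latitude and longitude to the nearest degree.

Write both endpoints as unit vectors p₁, p₂ with components (cos φ cos λ, cos φ sin λ, sin φ).
The central angle between the endpoints is δ = arccos(p₁·p₂) ≈ 1.127 rad (64.6°). The total great-circle distance is δ·R ≈ 1.127 × 6371 ≈ 7182 km, so the target fraction is f = 3000/7182 ≈ 0.418.
Interpolate at f ≈ 0.418 with slerp weights a = sin((1−f)δ)/sin δ ≈ 0.676, b = sin(fδ)/sin δ ≈ 0.502.
p = a·p₁ + b·p₂ ≈ (0.154, -0.211, 0.965); φ = arcsin(p_z) ≈ 74.86°, λ = atan2(p_y, p_x) ≈ -53.87°.

≈ 75°N, 54°W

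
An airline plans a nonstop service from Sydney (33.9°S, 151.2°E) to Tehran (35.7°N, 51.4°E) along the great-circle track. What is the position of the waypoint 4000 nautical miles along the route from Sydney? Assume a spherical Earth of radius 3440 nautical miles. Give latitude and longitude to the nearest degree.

≈ 7°N, 96°E

Write both endpoints as unit vectors p₁, p₂ with components (cos φ cos λ, cos φ sin λ, sin φ).
The central angle between the endpoints is δ = arccos(p₁·p₂) ≈ 2.027 rad (116.1°). The total great-circle distance is δ·R ≈ 2.027 × 3440 ≈ 6972 nmi, so the target fraction is f = 4000/6972 ≈ 0.574.
Interpolate at f ≈ 0.574 with slerp weights a = sin((1−f)δ)/sin δ ≈ 0.847, b = sin(fδ)/sin δ ≈ 1.022.
p = a·p₁ + b·p₂ ≈ (-0.098, 0.987, 0.124); φ = arcsin(p_z) ≈ 7.14°, λ = atan2(p_y, p_x) ≈ 95.67°.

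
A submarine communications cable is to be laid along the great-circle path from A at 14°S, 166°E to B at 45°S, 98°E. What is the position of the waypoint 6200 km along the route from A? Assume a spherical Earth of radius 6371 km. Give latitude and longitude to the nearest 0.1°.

Write both endpoints as unit vectors p₁, p₂ with components (cos φ cos λ, cos φ sin λ, sin φ).
The central angle between the endpoints is δ = arccos(p₁·p₂) ≈ 1.128 rad (64.7°). The total great-circle distance is δ·R ≈ 1.128 × 6371 ≈ 7189 km, so the target fraction is f = 6200/7189 ≈ 0.862.
Interpolate at f ≈ 0.862 with slerp weights a = sin((1−f)δ)/sin δ ≈ 0.171, b = sin(fδ)/sin δ ≈ 0.915.
p = a·p₁ + b·p₂ ≈ (-0.251, 0.681, -0.688); φ = arcsin(p_z) ≈ -43.49°, λ = atan2(p_y, p_x) ≈ 110.25°.

≈ 43.5°S, 110.3°E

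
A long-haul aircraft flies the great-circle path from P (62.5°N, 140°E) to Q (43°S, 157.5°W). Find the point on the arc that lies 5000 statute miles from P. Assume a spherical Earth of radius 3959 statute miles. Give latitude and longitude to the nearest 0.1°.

≈ (1.9°S, 176.2°W)

From cos δ = sin φ₁ sin φ₂ + cos φ₁ cos φ₂ cos Δλ, the central angle is δ ≈ 2.036 rad (116.7°). The total great-circle distance is δ·R ≈ 2.036 × 3959 ≈ 8062 mi, so the target fraction is f = 5000/8062 ≈ 0.620.
Interpolate at f ≈ 0.620 with slerp weights a = sin((1−f)δ)/sin δ ≈ 0.782, b = sin(fδ)/sin δ ≈ 1.067.
p = a·p₁ + b·p₂ ≈ (-0.997, -0.066, -0.034); φ = arcsin(p_z) ≈ -1.94°, λ = atan2(p_y, p_x) ≈ -176.19°.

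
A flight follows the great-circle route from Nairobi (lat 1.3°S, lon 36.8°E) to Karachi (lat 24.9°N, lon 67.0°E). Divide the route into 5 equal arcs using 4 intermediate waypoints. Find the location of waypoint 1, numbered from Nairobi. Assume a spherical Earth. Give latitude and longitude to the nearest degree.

From cos δ = sin φ₁ sin φ₂ + cos φ₁ cos φ₂ cos Δλ, the central angle is δ ≈ 0.685 rad (39.3°).
Interpolate at f = 1/5 with slerp weights a = sin((1−f)δ)/sin δ ≈ 0.823, b = sin(fδ)/sin δ ≈ 0.216.
p = a·p₁ + b·p₂ ≈ (0.736, 0.673, 0.072); φ = arcsin(p_z) ≈ 4.14°, λ = atan2(p_y, p_x) ≈ 42.47°.

≈ lat 4°N, lon 42°E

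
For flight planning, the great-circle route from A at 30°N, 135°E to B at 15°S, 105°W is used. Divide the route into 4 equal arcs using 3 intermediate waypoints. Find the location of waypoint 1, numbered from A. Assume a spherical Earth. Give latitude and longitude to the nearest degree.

Write both endpoints as unit vectors p₁, p₂ with components (cos φ cos λ, cos φ sin λ, sin φ).
The central angle between the endpoints is δ = arccos(p₁·p₂) ≈ 2.150 rad (123.2°).
Interpolate at f = 1/4 with slerp weights a = sin((1−f)δ)/sin δ ≈ 1.194, b = sin(fδ)/sin δ ≈ 0.612.
p = a·p₁ + b·p₂ ≈ (-0.884, 0.160, 0.439); φ = arcsin(p_z) ≈ 26.02°, λ = atan2(p_y, p_x) ≈ 169.73°.

≈ 26°N, 170°E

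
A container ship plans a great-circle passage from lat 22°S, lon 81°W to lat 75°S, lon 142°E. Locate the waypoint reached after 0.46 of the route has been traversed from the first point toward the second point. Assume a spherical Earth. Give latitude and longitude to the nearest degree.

≈ lat 57°S, lon 92°W

Convert each endpoint to a unit vector on the sphere (x = cos φ cos λ, y = cos φ sin λ, z = sin φ).
The central angle between the endpoints is δ = arccos(p₁·p₂) ≈ 1.383 rad (79.3°).
Interpolate at f = 0.46 with slerp weights a = sin((1−f)δ)/sin δ ≈ 0.692, b = sin(fδ)/sin δ ≈ 0.605.
p = a·p₁ + b·p₂ ≈ (-0.023, -0.537, -0.843); φ = arcsin(p_z) ≈ -57.49°, λ = atan2(p_y, p_x) ≈ -92.46°.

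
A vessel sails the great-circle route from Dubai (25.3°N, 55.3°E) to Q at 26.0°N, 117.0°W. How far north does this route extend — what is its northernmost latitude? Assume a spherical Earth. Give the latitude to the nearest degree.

≈ 82°N

The great circle lies in the plane with unit normal n̂ = (p₁ × p₂)/|p₁ × p₂|.
Here n̂_z ≈ -0.138; the vertex latitude is φ_max = arccos|n̂_z| ≈ 82.0°.
Check via Clairaut: cos φ_max = |cos φ₁| · sin C = cos(25.3°)·sin(8.8°) ≈ 0.138, again giving ≈ 82.0°.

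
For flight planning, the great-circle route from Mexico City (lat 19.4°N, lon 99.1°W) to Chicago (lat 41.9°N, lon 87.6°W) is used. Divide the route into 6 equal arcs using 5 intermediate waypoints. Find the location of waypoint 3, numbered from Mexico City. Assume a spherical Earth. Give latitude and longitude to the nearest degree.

≈ lat 31°N, lon 94°W

Convert each endpoint to a unit vector on the sphere (x = cos φ cos λ, y = cos φ sin λ, z = sin φ).
The central angle between the endpoints is δ = arccos(p₁·p₂) ≈ 0.428 rad (24.5°).
Interpolate at f = 3/6 with slerp weights a = sin((1−f)δ)/sin δ ≈ 0.512, b = sin(fδ)/sin δ ≈ 0.512.
p = a·p₁ + b·p₂ ≈ (-0.060, -0.857, 0.512); φ = arcsin(p_z) ≈ 30.78°, λ = atan2(p_y, p_x) ≈ -94.03°.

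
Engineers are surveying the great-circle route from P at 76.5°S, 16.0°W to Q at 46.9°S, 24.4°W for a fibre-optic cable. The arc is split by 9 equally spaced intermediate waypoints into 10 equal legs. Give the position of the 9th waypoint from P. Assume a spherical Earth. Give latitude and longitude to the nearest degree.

Write both endpoints as unit vectors p₁, p₂ with components (cos φ cos λ, cos φ sin λ, sin φ).
The central angle between the endpoints is δ = arccos(p₁·p₂) ≈ 0.520 rad (29.8°).
Interpolate at f = 9/10 with slerp weights a = sin((1−f)δ)/sin δ ≈ 0.105, b = sin(fδ)/sin δ ≈ 0.908.
p = a·p₁ + b·p₂ ≈ (0.588, -0.263, -0.765); φ = arcsin(p_z) ≈ -49.87°, λ = atan2(p_y, p_x) ≈ -24.08°.

≈ 50°S, 24°W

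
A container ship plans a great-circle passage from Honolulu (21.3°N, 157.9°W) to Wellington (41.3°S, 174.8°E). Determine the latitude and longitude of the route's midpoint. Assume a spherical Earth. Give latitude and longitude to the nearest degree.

≈ 10°S, 170°W

The haversine formula gives a central angle δ ≈ 1.179 rad (67.5°) between the endpoints.
Interpolate at f = 1/2 with slerp weights a = sin((1−f)δ)/sin δ ≈ 0.601, b = sin(fδ)/sin δ ≈ 0.601.
p = a·p₁ + b·p₂ ≈ (-0.969, -0.170, -0.178); φ = arcsin(p_z) ≈ -10.28°, λ = atan2(p_y, p_x) ≈ -170.06°.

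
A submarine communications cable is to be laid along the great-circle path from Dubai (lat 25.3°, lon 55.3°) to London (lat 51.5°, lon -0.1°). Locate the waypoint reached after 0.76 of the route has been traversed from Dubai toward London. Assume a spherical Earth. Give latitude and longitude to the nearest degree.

Convert each endpoint to a unit vector on the sphere (x = cos φ cos λ, y = cos φ sin λ, z = sin φ).
The central angle between the endpoints is δ = arccos(p₁·p₂) ≈ 0.858 rad (49.2°).
Interpolate at f = 0.76 with slerp weights a = sin((1−f)δ)/sin δ ≈ 0.270, b = sin(fδ)/sin δ ≈ 0.802.
p = a·p₁ + b·p₂ ≈ (0.638, 0.200, 0.743); φ = arcsin(p_z) ≈ 48.01°, λ = atan2(p_y, p_x) ≈ 17.39°.

≈ lat 48°, lon 17°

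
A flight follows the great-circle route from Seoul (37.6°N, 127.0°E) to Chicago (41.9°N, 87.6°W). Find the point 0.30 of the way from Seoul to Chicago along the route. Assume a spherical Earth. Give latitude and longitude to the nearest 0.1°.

≈ 61.4°N, 151.8°E

Convert each endpoint to a unit vector on the sphere (x = cos φ cos λ, y = cos φ sin λ, z = sin φ).
The central angle between the endpoints is δ = arccos(p₁·p₂) ≈ 1.649 rad (94.5°).
Interpolate at f = 0.30 with slerp weights a = sin((1−f)δ)/sin δ ≈ 0.917, b = sin(fδ)/sin δ ≈ 0.476.
p = a·p₁ + b·p₂ ≈ (-0.423, 0.226, 0.878); φ = arcsin(p_z) ≈ 61.36°, λ = atan2(p_y, p_x) ≈ 151.83°.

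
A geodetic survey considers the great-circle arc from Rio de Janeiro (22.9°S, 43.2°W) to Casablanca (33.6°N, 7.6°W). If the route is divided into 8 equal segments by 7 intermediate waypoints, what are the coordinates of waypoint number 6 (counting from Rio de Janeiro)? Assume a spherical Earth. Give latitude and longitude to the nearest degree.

From cos δ = sin φ₁ sin φ₂ + cos φ₁ cos φ₂ cos Δλ, the central angle is δ ≈ 1.150 rad (65.9°).
Interpolate at f = 6/8 with slerp weights a = sin((1−f)δ)/sin δ ≈ 0.311, b = sin(fδ)/sin δ ≈ 0.832.
p = a·p₁ + b·p₂ ≈ (0.896, -0.288, 0.340); φ = arcsin(p_z) ≈ 19.85°, λ = atan2(p_y, p_x) ≈ -17.80°.

≈ 20°N, 18°W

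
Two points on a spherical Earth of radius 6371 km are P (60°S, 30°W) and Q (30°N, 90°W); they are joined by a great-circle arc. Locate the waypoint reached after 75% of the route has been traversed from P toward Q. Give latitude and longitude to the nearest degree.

≈ (7°N, 79°W)

The haversine formula gives a central angle δ ≈ 1.789 rad (102.5°) between the endpoints.
Interpolate at f = 0.75 with slerp weights a = sin((1−f)δ)/sin δ ≈ 0.443, b = sin(fδ)/sin δ ≈ 0.998.
p = a·p₁ + b·p₂ ≈ (0.192, -0.975, 0.115); φ = arcsin(p_z) ≈ 6.61°, λ = atan2(p_y, p_x) ≈ -78.87°.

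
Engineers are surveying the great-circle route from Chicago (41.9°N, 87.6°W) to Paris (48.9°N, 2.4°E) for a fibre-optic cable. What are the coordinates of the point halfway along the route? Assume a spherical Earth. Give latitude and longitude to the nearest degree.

≈ 55°N, 46°W

Convert each endpoint to a unit vector on the sphere (x = cos φ cos λ, y = cos φ sin λ, z = sin φ).
The central angle between the endpoints is δ = arccos(p₁·p₂) ≈ 1.043 rad (59.8°).
Interpolate at f = 1/2 with slerp weights a = sin((1−f)δ)/sin δ ≈ 0.577, b = sin(fδ)/sin δ ≈ 0.577.
p = a·p₁ + b·p₂ ≈ (0.397, -0.413, 0.820); φ = arcsin(p_z) ≈ 55.06°, λ = atan2(p_y, p_x) ≈ -46.15°.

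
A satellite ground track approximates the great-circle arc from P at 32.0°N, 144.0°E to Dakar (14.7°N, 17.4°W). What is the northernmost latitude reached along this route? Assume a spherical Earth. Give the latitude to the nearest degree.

≈ 70°N

The great circle lies in the plane with unit normal n̂ = (p₁ × p₂)/|p₁ × p₂|.
Here n̂_z ≈ -0.342; the vertex latitude is φ_max = arccos|n̂_z| ≈ 70.0°.
Check via Clairaut: cos φ_max = |cos φ₁| · sin C = cos(32.0°)·sin(23.8°) ≈ 0.342, again giving ≈ 70.0°.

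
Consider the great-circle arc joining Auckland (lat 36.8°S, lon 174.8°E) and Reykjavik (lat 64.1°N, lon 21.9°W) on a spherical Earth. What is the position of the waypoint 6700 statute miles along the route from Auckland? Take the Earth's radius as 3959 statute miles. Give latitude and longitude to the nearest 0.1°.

Write both endpoints as unit vectors p₁, p₂ with components (cos φ cos λ, cos φ sin λ, sin φ).
The central angle between the endpoints is δ = arccos(p₁·p₂) ≈ 2.634 rad (150.9°). The total great-circle distance is δ·R ≈ 2.634 × 3959 ≈ 10428 mi, so the target fraction is f = 6700/10428 ≈ 0.643.
Interpolate at f ≈ 0.643 with slerp weights a = sin((1−f)δ)/sin δ ≈ 1.663, b = sin(fδ)/sin δ ≈ 2.042.
p = a·p₁ + b·p₂ ≈ (-0.499, -0.212, 0.841); φ = arcsin(p_z) ≈ 57.19°, λ = atan2(p_y, p_x) ≈ -156.97°.

≈ lat 57.2°N, lon 157.0°W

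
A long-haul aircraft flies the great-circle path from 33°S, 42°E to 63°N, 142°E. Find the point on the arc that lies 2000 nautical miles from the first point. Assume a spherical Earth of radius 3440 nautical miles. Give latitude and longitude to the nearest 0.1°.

≈ 3.8°S, 59.2°E

Write both endpoints as unit vectors p₁, p₂ with components (cos φ cos λ, cos φ sin λ, sin φ).
The central angle between the endpoints is δ = arccos(p₁·p₂) ≈ 2.155 rad (123.5°). The total great-circle distance is δ·R ≈ 2.155 × 3440 ≈ 7413 nmi, so the target fraction is f = 2000/7413 ≈ 0.270.
Interpolate at f ≈ 0.270 with slerp weights a = sin((1−f)δ)/sin δ ≈ 1.199, b = sin(fδ)/sin δ ≈ 0.658.
p = a·p₁ + b·p₂ ≈ (0.512, 0.857, -0.066); φ = arcsin(p_z) ≈ -3.80°, λ = atan2(p_y, p_x) ≈ 59.16°.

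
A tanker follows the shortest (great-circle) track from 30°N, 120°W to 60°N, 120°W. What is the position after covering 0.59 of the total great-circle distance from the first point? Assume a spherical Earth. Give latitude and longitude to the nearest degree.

≈ 48°N, 120°W

The haversine formula gives a central angle δ ≈ 0.524 rad (30.0°) between the endpoints.
Interpolate at f = 0.59 with slerp weights a = sin((1−f)δ)/sin δ ≈ 0.426, b = sin(fδ)/sin δ ≈ 0.608.
p = a·p₁ + b·p₂ ≈ (-0.337, -0.583, 0.740); φ = arcsin(p_z) ≈ 47.70°, λ = atan2(p_y, p_x) ≈ -120.00°.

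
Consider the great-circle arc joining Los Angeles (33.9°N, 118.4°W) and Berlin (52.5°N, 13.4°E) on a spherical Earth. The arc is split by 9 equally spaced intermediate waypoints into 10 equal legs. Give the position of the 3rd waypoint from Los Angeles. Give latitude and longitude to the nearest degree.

≈ 55°N, 99°W

Convert each endpoint to a unit vector on the sphere (x = cos φ cos λ, y = cos φ sin λ, z = sin φ).
The central angle between the endpoints is δ = arccos(p₁·p₂) ≈ 1.465 rad (83.9°).
Interpolate at f = 3/10 with slerp weights a = sin((1−f)δ)/sin δ ≈ 0.860, b = sin(fδ)/sin δ ≈ 0.428.
p = a·p₁ + b·p₂ ≈ (-0.086, -0.567, 0.819); φ = arcsin(p_z) ≈ 54.98°, λ = atan2(p_y, p_x) ≈ -98.62°.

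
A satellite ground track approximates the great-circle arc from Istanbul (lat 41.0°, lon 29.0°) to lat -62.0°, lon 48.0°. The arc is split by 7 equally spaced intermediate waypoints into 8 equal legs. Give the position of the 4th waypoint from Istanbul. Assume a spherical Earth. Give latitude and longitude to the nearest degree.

≈ lat -11°, lon 36°

From cos δ = sin φ₁ sin φ₂ + cos φ₁ cos φ₂ cos Δλ, the central angle is δ ≈ 1.818 rad (104.1°).
Interpolate at f = 4/8 with slerp weights a = sin((1−f)δ)/sin δ ≈ 0.813, b = sin(fδ)/sin δ ≈ 0.813.
p = a·p₁ + b·p₂ ≈ (0.792, 0.581, -0.185); φ = arcsin(p_z) ≈ -10.63°, λ = atan2(p_y, p_x) ≈ 36.27°.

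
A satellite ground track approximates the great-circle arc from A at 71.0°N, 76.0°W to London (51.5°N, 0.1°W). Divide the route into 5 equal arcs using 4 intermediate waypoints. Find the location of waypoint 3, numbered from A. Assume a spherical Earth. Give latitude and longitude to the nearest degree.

≈ 64°N, 18°W

From cos δ = sin φ₁ sin φ₂ + cos φ₁ cos φ₂ cos Δλ, the central angle is δ ≈ 0.661 rad (37.9°).
Interpolate at f = 3/5 with slerp weights a = sin((1−f)δ)/sin δ ≈ 0.426, b = sin(fδ)/sin δ ≈ 0.629.
p = a·p₁ + b·p₂ ≈ (0.425, -0.135, 0.895); φ = arcsin(p_z) ≈ 63.50°, λ = atan2(p_y, p_x) ≈ -17.63°.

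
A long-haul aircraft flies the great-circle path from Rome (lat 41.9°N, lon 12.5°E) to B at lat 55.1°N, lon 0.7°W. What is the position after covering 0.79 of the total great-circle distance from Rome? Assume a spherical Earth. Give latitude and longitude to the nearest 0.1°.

≈ lat 52.5°N, lon 2.7°E

From cos δ = sin φ₁ sin φ₂ + cos φ₁ cos φ₂ cos Δλ, the central angle is δ ≈ 0.275 rad (15.8°).
Interpolate at f = 0.79 with slerp weights a = sin((1−f)δ)/sin δ ≈ 0.213, b = sin(fδ)/sin δ ≈ 0.794.
p = a·p₁ + b·p₂ ≈ (0.609, 0.029, 0.793); φ = arcsin(p_z) ≈ 52.46°, λ = atan2(p_y, p_x) ≈ 2.70°.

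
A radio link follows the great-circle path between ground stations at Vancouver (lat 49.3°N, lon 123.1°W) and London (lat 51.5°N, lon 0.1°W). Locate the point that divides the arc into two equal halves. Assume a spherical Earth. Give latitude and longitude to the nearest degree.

≈ lat 68°N, lon 64°W

Convert each endpoint to a unit vector on the sphere (x = cos φ cos λ, y = cos φ sin λ, z = sin φ).
The central angle between the endpoints is δ = arccos(p₁·p₂) ≈ 1.189 rad (68.1°).
Interpolate at f = 1/2 with slerp weights a = sin((1−f)δ)/sin δ ≈ 0.604, b = sin(fδ)/sin δ ≈ 0.604.
p = a·p₁ + b·p₂ ≈ (0.161, -0.330, 0.930); φ = arcsin(p_z) ≈ 68.44°, λ = atan2(p_y, p_x) ≈ -64.05°.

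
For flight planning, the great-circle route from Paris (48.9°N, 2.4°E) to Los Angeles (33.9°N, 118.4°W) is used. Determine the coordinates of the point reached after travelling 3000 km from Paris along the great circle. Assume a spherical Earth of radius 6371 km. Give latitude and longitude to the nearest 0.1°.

The haversine formula gives a central angle δ ≈ 1.429 rad (81.9°) between the endpoints. The total great-circle distance is δ·R ≈ 1.429 × 6371 ≈ 9107 km, so the target fraction is f = 3000/9107 ≈ 0.329.
Interpolate at f ≈ 0.329 with slerp weights a = sin((1−f)δ)/sin δ ≈ 0.827, b = sin(fδ)/sin δ ≈ 0.458.
p = a·p₁ + b·p₂ ≈ (0.362, -0.312, 0.878); φ = arcsin(p_z) ≈ 61.46°, λ = atan2(p_y, p_x) ≈ -40.74°.

≈ 61.5°N, 40.7°W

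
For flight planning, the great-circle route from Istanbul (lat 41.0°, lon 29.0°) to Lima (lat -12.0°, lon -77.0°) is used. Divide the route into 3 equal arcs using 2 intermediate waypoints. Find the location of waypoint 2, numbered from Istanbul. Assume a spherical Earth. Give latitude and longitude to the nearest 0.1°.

The haversine formula gives a central angle δ ≈ 1.918 rad (109.9°) between the endpoints.
Interpolate at f = 2/3 with slerp weights a = sin((1−f)δ)/sin δ ≈ 0.634, b = sin(fδ)/sin δ ≈ 1.018.
p = a·p₁ + b·p₂ ≈ (0.643, -0.738, 0.204); φ = arcsin(p_z) ≈ 11.80°, λ = atan2(p_y, p_x) ≈ -48.96°.

≈ lat 11.8°, lon -49.0°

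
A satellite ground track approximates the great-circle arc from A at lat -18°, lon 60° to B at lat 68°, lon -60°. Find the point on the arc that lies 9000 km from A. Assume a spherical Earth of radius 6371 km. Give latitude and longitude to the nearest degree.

≈ lat 56°, lon 20°

From cos δ = sin φ₁ sin φ₂ + cos φ₁ cos φ₂ cos Δλ, the central angle is δ ≈ 2.054 rad (117.7°). The total great-circle distance is δ·R ≈ 2.054 × 6371 ≈ 13086 km, so the target fraction is f = 9000/13086 ≈ 0.688.
Interpolate at f ≈ 0.688 with slerp weights a = sin((1−f)δ)/sin δ ≈ 0.676, b = sin(fδ)/sin δ ≈ 1.115.
p = a·p₁ + b·p₂ ≈ (0.530, 0.195, 0.825); φ = arcsin(p_z) ≈ 55.61°, λ = atan2(p_y, p_x) ≈ 20.17°.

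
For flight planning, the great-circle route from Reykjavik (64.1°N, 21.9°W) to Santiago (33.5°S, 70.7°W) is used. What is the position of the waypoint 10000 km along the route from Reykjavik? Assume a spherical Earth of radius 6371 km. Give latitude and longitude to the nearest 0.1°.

From cos δ = sin φ₁ sin φ₂ + cos φ₁ cos φ₂ cos Δλ, the central angle is δ ≈ 1.830 rad (104.9°). The total great-circle distance is δ·R ≈ 1.830 × 6371 ≈ 11661 km, so the target fraction is f = 10000/11661 ≈ 0.858.
Interpolate at f ≈ 0.858 with slerp weights a = sin((1−f)δ)/sin δ ≈ 0.267, b = sin(fδ)/sin δ ≈ 1.035.
p = a·p₁ + b·p₂ ≈ (0.393, -0.858, -0.331); φ = arcsin(p_z) ≈ -19.34°, λ = atan2(p_y, p_x) ≈ -65.37°.

≈ 19.3°S, 65.4°W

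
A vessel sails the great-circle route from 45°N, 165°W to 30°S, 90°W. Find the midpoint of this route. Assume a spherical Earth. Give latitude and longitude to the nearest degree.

≈ 9°N, 123°W

Convert each endpoint to a unit vector on the sphere (x = cos φ cos λ, y = cos φ sin λ, z = sin φ).
The central angle between the endpoints is δ = arccos(p₁·p₂) ≈ 1.767 rad (101.2°).
Interpolate at f = 1/2 with slerp weights a = sin((1−f)δ)/sin δ ≈ 0.788, b = sin(fδ)/sin δ ≈ 0.788.
p = a·p₁ + b·p₂ ≈ (-0.538, -0.827, 0.163); φ = arcsin(p_z) ≈ 9.39°, λ = atan2(p_y, p_x) ≈ -123.07°.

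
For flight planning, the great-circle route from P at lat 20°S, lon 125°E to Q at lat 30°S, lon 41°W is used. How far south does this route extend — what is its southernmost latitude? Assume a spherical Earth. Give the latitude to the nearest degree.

The great circle lies in the plane with unit normal n̂ = (p₁ × p₂)/|p₁ × p₂|.
Here n̂_z ≈ -0.251; the vertex latitude is φ_max = arccos|n̂_z| ≈ 75.5°.
Check via Clairaut: cos φ_max = |cos φ₁| · sin C = cos(20.0°)·sin(164.5°) ≈ 0.251, again giving ≈ 75.5°.

≈ 75°S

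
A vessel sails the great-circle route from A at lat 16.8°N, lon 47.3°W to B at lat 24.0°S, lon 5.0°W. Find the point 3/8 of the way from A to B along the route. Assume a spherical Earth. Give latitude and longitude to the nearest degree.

Convert each endpoint to a unit vector on the sphere (x = cos φ cos λ, y = cos φ sin λ, z = sin φ).
The central angle between the endpoints is δ = arccos(p₁·p₂) ≈ 1.013 rad (58.0°).
Interpolate at f = 3/8 with slerp weights a = sin((1−f)δ)/sin δ ≈ 0.697, b = sin(fδ)/sin δ ≈ 0.437.
p = a·p₁ + b·p₂ ≈ (0.850, -0.525, 0.024); φ = arcsin(p_z) ≈ 1.36°, λ = atan2(p_y, p_x) ≈ -31.71°.

≈ lat 1°N, lon 32°W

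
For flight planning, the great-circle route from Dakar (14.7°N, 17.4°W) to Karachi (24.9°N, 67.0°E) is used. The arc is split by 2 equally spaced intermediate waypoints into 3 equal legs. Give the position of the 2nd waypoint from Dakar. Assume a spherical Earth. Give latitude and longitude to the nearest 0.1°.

The haversine formula gives a central angle δ ≈ 1.377 rad (78.9°) between the endpoints.
Interpolate at f = 2/3 with slerp weights a = sin((1−f)δ)/sin δ ≈ 0.452, b = sin(fδ)/sin δ ≈ 0.810.
p = a·p₁ + b·p₂ ≈ (0.704, 0.545, 0.455); φ = arcsin(p_z) ≈ 27.09°, λ = atan2(p_y, p_x) ≈ 37.77°.

≈ 27.1°N, 37.8°E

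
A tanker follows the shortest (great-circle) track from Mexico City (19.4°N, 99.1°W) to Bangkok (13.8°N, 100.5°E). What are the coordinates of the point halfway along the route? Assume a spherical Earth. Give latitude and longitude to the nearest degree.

Convert each endpoint to a unit vector on the sphere (x = cos φ cos λ, y = cos φ sin λ, z = sin φ).
The central angle between the endpoints is δ = arccos(p₁·p₂) ≈ 2.471 rad (141.6°).
Interpolate at f = 1/2 with slerp weights a = sin((1−f)δ)/sin δ ≈ 1.520, b = sin(fδ)/sin δ ≈ 1.520.
p = a·p₁ + b·p₂ ≈ (-0.496, 0.036, 0.868); φ = arcsin(p_z) ≈ 60.19°, λ = atan2(p_y, p_x) ≈ 175.88°.

≈ 60°N, 176°E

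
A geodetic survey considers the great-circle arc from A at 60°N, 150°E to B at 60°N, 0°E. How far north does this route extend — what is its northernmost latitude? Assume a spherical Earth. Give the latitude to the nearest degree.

≈ 82°N

The great circle lies in the plane with unit normal n̂ = (p₁ × p₂)/|p₁ × p₂|.
Here n̂_z ≈ -0.148; the vertex latitude is φ_max = arccos|n̂_z| ≈ 81.5°.
Check via Clairaut: cos φ_max = |cos φ₁| · sin C = cos(60.0°)·sin(17.2°) ≈ 0.148, again giving ≈ 81.5°.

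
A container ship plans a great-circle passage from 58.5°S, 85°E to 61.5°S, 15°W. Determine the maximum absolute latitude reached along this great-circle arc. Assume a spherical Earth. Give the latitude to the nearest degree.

≈ 70°S

The great circle lies in the plane with unit normal n̂ = (p₁ × p₂)/|p₁ × p₂|.
Here n̂_z ≈ -0.347; the vertex latitude is φ_max = arccos|n̂_z| ≈ 69.7°.
Check via Clairaut: cos φ_max = |cos φ₁| · sin C = cos(58.5°)·sin(138.4°) ≈ 0.347, again giving ≈ 69.7°.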